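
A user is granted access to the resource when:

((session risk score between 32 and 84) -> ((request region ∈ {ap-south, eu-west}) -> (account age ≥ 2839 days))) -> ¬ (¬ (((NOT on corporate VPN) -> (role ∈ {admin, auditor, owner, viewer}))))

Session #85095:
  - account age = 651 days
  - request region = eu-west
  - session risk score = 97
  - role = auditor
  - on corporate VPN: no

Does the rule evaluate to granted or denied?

Atomic conditions:
  session risk score between 32 and 84: 97 in [32, 84] is false
  request region ∈ {ap-south, eu-west}: eu-west is in the set → true
  account age ≥ 2839 days: 651 ≥ 2839 is false
  NOT on corporate VPN: no → true
  role ∈ {admin, auditor, owner, viewer}: auditor is in the set → true
Combine:
[1.2] true → false = false
[1] false → false (antecedent false ⇒ implication holds) = true
[2.1.1] true → true = true
[2.1] NOT true = false
[2] NOT false = true
[root] true → true = true
Overall: true → granted

Granted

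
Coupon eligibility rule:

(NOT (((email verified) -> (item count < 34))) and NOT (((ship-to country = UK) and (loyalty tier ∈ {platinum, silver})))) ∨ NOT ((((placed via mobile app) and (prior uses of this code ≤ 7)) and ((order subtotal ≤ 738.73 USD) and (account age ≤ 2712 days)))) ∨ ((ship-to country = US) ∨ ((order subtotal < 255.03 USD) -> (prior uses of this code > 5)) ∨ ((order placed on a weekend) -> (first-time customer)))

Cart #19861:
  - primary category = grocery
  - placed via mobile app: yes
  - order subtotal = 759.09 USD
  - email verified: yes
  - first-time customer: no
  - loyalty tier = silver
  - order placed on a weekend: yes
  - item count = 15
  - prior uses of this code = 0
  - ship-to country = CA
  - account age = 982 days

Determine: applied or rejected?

Applied

Atomic conditions:
  email verified: yes → true
  item count < 34: 15 < 34 is true
  ship-to country = UK: CA == UK is false
  loyalty tier ∈ {platinum, silver}: silver is in the set → true
  placed via mobile app: yes → true
  prior uses of this code ≤ 7: 0 ≤ 7 is true
  order subtotal ≤ 738.73 USD: 759.09 ≤ 738.73 is false
  account age ≤ 2712 days: 982 ≤ 2712 is true
  ship-to country = US: CA == US is false
  order subtotal < 255.03 USD: 759.09 < 255.03 is false
  prior uses of this code > 5: 0 > 5 is false
  order placed on a weekend: yes → true
  first-time customer: no → false
Combine:
[1.1.1] true → true = true
[1.1] NOT true = false
[1.2.1] false AND true = false
[1.2] NOT false = true
[1] false AND true = false
[2.1.1] true AND true = true
[2.1.2] false AND true = false
[2.1] true AND false = false
[2] NOT false = true
[3.2] false → false (antecedent false ⇒ implication holds) = true
[3.3] true → false = false
[3] false OR true OR false = true
[root] false OR true OR true = true
Overall: true → applied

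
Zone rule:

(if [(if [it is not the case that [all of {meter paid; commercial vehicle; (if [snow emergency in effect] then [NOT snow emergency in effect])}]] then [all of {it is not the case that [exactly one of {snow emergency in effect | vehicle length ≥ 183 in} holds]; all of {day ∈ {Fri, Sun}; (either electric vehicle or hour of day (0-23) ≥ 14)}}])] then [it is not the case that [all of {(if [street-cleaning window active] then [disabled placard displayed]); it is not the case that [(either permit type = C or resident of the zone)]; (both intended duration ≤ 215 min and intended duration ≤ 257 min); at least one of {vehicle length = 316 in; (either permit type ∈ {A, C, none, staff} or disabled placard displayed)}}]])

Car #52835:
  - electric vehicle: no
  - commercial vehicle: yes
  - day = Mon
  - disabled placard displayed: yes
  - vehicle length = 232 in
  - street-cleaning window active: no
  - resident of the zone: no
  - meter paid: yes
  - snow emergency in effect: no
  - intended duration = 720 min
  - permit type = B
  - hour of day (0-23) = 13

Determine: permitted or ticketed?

Permitted

Atomic conditions:
  meter paid: yes → true
  commercial vehicle: yes → true
  snow emergency in effect: no → false
  NOT snow emergency in effect: no → true
  vehicle length ≥ 183 in: 232 ≥ 183 is true
  day ∈ {Fri, Sun}: Mon is not in the set → false
  electric vehicle: no → false
  hour of day (0-23) ≥ 14: 13 ≥ 14 is false
  street-cleaning window active: no → false
  disabled placard displayed: yes → true
  permit type = C: B == C is false
  resident of the zone: no → false
  intended duration ≤ 215 min: 720 ≤ 215 is false
  intended duration ≤ 257 min: 720 ≤ 257 is false
  vehicle length = 316 in: 232 == 316 is false
  permit type ∈ {A, C, none, staff}: B is not in the set → false
Combine:
[1.1.1.3] false → true (antecedent false ⇒ implication holds) = true
[1.1.1] true AND true AND true = true
[1.1] NOT true = false
[1.2.1.1] exactly-one(false, true) = true
[1.2.1] NOT true = false
[1.2.2.2] false OR false = false
[1.2.2] false AND false = false
[1.2] false AND false = false
[1] false → false (antecedent false ⇒ implication holds) = true
[2.1.1] false → true (antecedent false ⇒ implication holds) = true
[2.1.2.1] false OR false = false
[2.1.2] NOT false = true
[2.1.3] false AND false = false
[2.1.4.2] false OR true = true
[2.1.4] false OR true = true
[2.1] true AND true AND false AND true = false
[2] NOT false = true
[root] true → true = true
Overall: true → permitted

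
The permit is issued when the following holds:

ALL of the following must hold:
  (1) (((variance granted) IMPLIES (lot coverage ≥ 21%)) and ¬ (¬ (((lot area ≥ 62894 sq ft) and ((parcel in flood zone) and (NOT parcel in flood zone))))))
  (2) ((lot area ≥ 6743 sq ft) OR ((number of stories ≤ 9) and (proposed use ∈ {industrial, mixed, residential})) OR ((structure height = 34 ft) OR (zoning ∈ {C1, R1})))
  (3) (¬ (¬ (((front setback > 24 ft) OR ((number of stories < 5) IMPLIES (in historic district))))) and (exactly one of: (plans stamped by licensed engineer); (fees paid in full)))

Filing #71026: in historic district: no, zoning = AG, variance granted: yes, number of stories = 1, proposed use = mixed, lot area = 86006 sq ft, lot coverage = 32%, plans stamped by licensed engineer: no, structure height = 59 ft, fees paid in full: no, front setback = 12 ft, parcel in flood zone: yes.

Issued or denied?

Atomic conditions:
  variance granted: yes → true
  lot coverage ≥ 21%: 32 ≥ 21 is true
  lot area ≥ 62894 sq ft: 86006 ≥ 62894 is true
  parcel in flood zone: yes → true
  NOT parcel in flood zone: yes → false
  lot area ≥ 6743 sq ft: 86006 ≥ 6743 is true
  number of stories ≤ 9: 1 ≤ 9 is true
  proposed use ∈ {industrial, mixed, residential}: mixed is in the set → true
  structure height = 34 ft: 59 == 34 is false
  zoning ∈ {C1, R1}: AG is not in the set → false
  front setback > 24 ft: 12 > 24 is false
  number of stories < 5: 1 < 5 is true
  in historic district: no → false
  plans stamped by licensed engineer: no → false
  fees paid in full: no → false
Combine:
[1.1] true → true = true
[1.2.1.1.2] true AND false = false
[1.2.1.1] true AND false = false
[1.2.1] NOT false = true
[1.2] NOT true = false
[1] true AND false = false
[2.2] true AND true = true
[2.3] false OR false = false
[2] true OR true OR false = true
[3.1.1.1.2] true → false = false
[3.1.1.1] false OR false = false
[3.1.1] NOT false = true
[3.1] NOT true = false
[3.2] exactly-one(false, false) = false
[3] false AND false = false
[root] false AND true AND false = false
Overall: false → denied

Denied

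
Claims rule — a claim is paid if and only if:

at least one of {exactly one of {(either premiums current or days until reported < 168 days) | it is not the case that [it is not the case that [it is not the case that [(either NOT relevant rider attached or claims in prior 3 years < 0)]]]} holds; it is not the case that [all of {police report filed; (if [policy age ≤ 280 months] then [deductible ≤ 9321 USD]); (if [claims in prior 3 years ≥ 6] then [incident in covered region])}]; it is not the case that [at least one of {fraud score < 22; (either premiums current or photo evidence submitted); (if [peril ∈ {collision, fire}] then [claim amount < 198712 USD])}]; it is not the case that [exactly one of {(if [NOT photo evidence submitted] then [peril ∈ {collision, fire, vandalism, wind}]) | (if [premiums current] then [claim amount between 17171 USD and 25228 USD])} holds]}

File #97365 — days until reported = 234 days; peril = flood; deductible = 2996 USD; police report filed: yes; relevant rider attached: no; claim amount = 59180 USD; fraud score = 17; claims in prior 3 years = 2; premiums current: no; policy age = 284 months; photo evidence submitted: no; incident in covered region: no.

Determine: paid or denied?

Atomic conditions:
  premiums current: no → false
  days until reported < 168 days: 234 < 168 is false
  NOT relevant rider attached: no → true
  claims in prior 3 years < 0: 2 < 0 is false
  police report filed: yes → true
  policy age ≤ 280 months: 284 ≤ 280 is false
  deductible ≤ 9321 USD: 2996 ≤ 9321 is true
  claims in prior 3 years ≥ 6: 2 ≥ 6 is false
  incident in covered region: no → false
  fraud score < 22: 17 < 22 is true
  photo evidence submitted: no → false
  peril ∈ {collision, fire}: flood is not in the set → false
  claim amount < 198712 USD: 59180 < 198712 is true
  NOT photo evidence submitted: no → true
  peril ∈ {collision, fire, vandalism, wind}: flood is not in the set → false
  claim amount between 17171 USD and 25228 USD: 59180 in [17171, 25228] is false
Combine:
[1.1] false OR false = false
[1.2.1.1.1] true OR false = true
[1.2.1.1] NOT true = false
[1.2.1] NOT false = true
[1.2] NOT true = false
[1] exactly-one(false, false) = false
[2.1.2] false → true (antecedent false ⇒ implication holds) = true
[2.1.3] false → false (antecedent false ⇒ implication holds) = true
[2.1] true AND true AND true = true
[2] NOT true = false
[3.1.2] false OR false = false
[3.1.3] false → true (antecedent false ⇒ implication holds) = true
[3.1] true OR false OR true = true
[3] NOT true = false
[4.1.1] true → false = false
[4.1.2] false → false (antecedent false ⇒ implication holds) = true
[4.1] exactly-one(false, true) = true
[4] NOT true = false
[root] false OR false OR false OR false = false
Overall: false → denied

Denied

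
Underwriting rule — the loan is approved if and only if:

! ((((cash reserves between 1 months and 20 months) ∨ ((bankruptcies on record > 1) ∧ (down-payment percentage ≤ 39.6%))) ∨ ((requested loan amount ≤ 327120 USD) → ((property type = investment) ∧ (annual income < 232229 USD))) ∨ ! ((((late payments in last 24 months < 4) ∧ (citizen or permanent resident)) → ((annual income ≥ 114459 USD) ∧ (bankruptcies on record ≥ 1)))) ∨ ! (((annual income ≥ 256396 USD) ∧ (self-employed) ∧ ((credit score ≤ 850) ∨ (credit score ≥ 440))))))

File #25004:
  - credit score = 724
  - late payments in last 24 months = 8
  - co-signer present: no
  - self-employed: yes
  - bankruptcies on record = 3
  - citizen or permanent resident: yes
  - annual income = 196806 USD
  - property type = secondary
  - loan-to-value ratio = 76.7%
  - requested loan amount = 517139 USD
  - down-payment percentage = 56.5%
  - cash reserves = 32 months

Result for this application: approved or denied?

Atomic conditions:
  cash reserves between 1 months and 20 months: 32 in [1, 20] is false
  bankruptcies on record > 1: 3 > 1 is true
  down-payment percentage ≤ 39.6%: 56.5 ≤ 39.6 is false
  requested loan amount ≤ 327120 USD: 517139 ≤ 327120 is false
  property type = investment: secondary == investment is false
  annual income < 232229 USD: 196806 < 232229 is true
  late payments in last 24 months < 4: 8 < 4 is false
  citizen or permanent resident: yes → true
  annual income ≥ 114459 USD: 196806 ≥ 114459 is true
  bankruptcies on record ≥ 1: 3 ≥ 1 is true
  annual income ≥ 256396 USD: 196806 ≥ 256396 is false
  self-employed: yes → true
  credit score ≤ 850: 724 ≤ 850 is true
  credit score ≥ 440: 724 ≥ 440 is true
Combine:
[1.1.2] true AND false = false
[1.1] false OR false = false
[1.2.2] false AND true = false
[1.2] false → false (antecedent false ⇒ implication holds) = true
[1.3.1.1] false AND true = false
[1.3.1.2] true AND true = true
[1.3.1] false → true (antecedent false ⇒ implication holds) = true
[1.3] NOT true = false
[1.4.1.3] true OR true = true
[1.4.1] false AND true AND true = false
[1.4] NOT false = true
[1] false OR true OR false OR true = true
[root] NOT true = false
Overall: false → denied

Denied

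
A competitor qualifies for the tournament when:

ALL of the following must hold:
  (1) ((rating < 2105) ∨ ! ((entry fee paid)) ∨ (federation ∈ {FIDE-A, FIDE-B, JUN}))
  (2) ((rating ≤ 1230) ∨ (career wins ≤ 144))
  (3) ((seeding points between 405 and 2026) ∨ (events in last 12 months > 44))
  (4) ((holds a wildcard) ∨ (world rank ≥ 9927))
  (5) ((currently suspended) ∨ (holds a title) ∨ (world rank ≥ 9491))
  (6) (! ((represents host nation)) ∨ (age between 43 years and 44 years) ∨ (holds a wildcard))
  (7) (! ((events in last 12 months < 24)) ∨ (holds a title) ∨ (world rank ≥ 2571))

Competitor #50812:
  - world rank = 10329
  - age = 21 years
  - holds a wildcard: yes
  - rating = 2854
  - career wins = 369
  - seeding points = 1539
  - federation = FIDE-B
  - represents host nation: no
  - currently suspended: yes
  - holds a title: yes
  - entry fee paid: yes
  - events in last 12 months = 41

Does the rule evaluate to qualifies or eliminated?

Eliminated

Atomic conditions:
  rating < 2105: 2854 < 2105 is false
  entry fee paid: yes → true
  federation ∈ {FIDE-A, FIDE-B, JUN}: FIDE-B is in the set → true
  rating ≤ 1230: 2854 ≤ 1230 is false
  career wins ≤ 144: 369 ≤ 144 is false
  seeding points between 405 and 2026: 1539 in [405, 2026] is true
  events in last 12 months > 44: 41 > 44 is false
  holds a wildcard: yes → true
  world rank ≥ 9927: 10329 ≥ 9927 is true
  currently suspended: yes → true
  holds a title: yes → true
  world rank ≥ 9491: 10329 ≥ 9491 is true
  represents host nation: no → false
  age between 43 years and 44 years: 21 in [43, 44] is false
  events in last 12 months < 24: 41 < 24 is false
  world rank ≥ 2571: 10329 ≥ 2571 is true
Combine:
[1.2] NOT true = false
[1] false OR false OR true = true
[2] false OR false = false
[3] true OR false = true
[4] true OR true = true
[5] true OR true OR true = true
[6.1] NOT false = true
[6] true OR false OR true = true
[7.1] NOT false = true
[7] true OR true OR true = true
[root] true AND false AND true AND true AND true AND true AND true = false
Overall: false → eliminated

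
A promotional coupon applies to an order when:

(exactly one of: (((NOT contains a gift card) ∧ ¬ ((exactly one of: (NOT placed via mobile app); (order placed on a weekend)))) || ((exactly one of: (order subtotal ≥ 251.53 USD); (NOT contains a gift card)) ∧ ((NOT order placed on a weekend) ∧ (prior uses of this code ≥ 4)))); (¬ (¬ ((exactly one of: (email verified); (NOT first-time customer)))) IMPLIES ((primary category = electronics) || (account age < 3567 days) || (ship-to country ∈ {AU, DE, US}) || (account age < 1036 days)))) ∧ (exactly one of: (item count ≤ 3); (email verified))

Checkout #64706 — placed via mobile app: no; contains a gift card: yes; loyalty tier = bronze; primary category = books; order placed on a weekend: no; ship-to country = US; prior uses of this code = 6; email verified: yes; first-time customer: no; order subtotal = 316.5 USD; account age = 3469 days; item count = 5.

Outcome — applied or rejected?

Atomic conditions:
  NOT contains a gift card: yes → false
  NOT placed via mobile app: no → true
  order placed on a weekend: no → false
  order subtotal ≥ 251.53 USD: 316.5 ≥ 251.53 is true
  NOT order placed on a weekend: no → true
  prior uses of this code ≥ 4: 6 ≥ 4 is true
  email verified: yes → true
  NOT first-time customer: no → true
  primary category = electronics: books == electronics is false
  account age < 3567 days: 3469 < 3567 is true
  ship-to country ∈ {AU, DE, US}: US is in the set → true
  account age < 1036 days: 3469 < 1036 is false
  item count ≤ 3: 5 ≤ 3 is false
Combine:
[1.1.1.2.1] exactly-one(true, false) = true
[1.1.1.2] NOT true = false
[1.1.1] false AND false = false
[1.1.2.1] exactly-one(true, false) = true
[1.1.2.2] true AND true = true
[1.1.2] true AND true = true
[1.1] false OR true = true
[1.2.1.1.1] exactly-one(true, true) = false
[1.2.1.1] NOT false = true
[1.2.1] NOT true = false
[1.2.2] false OR true OR true OR false = true
[1.2] false → true (antecedent false ⇒ implication holds) = true
[1] exactly-one(true, true) = false
[2] exactly-one(false, true) = true
[root] false AND true = false
Overall: false → rejected

Rejected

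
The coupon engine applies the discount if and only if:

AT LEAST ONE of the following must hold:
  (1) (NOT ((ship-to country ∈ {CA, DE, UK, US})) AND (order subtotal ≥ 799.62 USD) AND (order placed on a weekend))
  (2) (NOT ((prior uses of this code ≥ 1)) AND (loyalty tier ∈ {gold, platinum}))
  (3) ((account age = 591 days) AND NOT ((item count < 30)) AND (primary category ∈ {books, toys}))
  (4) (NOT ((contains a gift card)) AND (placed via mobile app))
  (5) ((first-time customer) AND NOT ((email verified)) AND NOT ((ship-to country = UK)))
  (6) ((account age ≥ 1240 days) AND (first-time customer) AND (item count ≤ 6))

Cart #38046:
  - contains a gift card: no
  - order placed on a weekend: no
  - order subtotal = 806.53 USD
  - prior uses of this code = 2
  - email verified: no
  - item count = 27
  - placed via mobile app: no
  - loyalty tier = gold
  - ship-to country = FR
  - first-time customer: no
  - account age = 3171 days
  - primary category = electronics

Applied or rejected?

Atomic conditions:
  ship-to country ∈ {CA, DE, UK, US}: FR is not in the set → false
  order subtotal ≥ 799.62 USD: 806.53 ≥ 799.62 is true
  order placed on a weekend: no → false
  prior uses of this code ≥ 1: 2 ≥ 1 is true
  loyalty tier ∈ {gold, platinum}: gold is in the set → true
  account age = 591 days: 3171 == 591 is false
  item count < 30: 27 < 30 is true
  primary category ∈ {books, toys}: electronics is not in the set → false
  contains a gift card: no → false
  placed via mobile app: no → false
  first-time customer: no → false
  email verified: no → false
  ship-to country = UK: FR == UK is false
  account age ≥ 1240 days: 3171 ≥ 1240 is true
  item count ≤ 6: 27 ≤ 6 is false
Combine:
[1.1] NOT false = true
[1] true AND true AND false = false
[2.1] NOT true = false
[2] false AND true = false
[3.2] NOT true = false
[3] false AND false AND false = false
[4.1] NOT false = true
[4] true AND false = false
[5.2] NOT false = true
[5.3] NOT false = true
[5] false AND true AND true = false
[6] true AND false AND false = false
[root] false OR false OR false OR false OR false OR false = false
Overall: false → rejected

Rejected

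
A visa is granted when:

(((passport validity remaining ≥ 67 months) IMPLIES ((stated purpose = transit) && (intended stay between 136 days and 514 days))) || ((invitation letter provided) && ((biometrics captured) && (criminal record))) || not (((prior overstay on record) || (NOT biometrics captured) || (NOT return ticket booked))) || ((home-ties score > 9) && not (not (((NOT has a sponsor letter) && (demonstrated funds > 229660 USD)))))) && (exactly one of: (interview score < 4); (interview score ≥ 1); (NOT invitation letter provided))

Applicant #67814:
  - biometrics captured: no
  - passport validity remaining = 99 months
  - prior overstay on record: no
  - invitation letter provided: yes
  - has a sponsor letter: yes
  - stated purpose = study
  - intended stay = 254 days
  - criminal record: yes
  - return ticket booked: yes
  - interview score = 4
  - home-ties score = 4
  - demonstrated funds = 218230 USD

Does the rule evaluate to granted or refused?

Atomic conditions:
  passport validity remaining ≥ 67 months: 99 ≥ 67 is true
  stated purpose = transit: study == transit is false
  intended stay between 136 days and 514 days: 254 in [136, 514] is true
  invitation letter provided: yes → true
  biometrics captured: no → false
  criminal record: yes → true
  prior overstay on record: no → false
  NOT biometrics captured: no → true
  NOT return ticket booked: yes → false
  home-ties score > 9: 4 > 9 is false
  NOT has a sponsor letter: yes → false
  demonstrated funds > 229660 USD: 218230 > 229660 is false
  interview score < 4: 4 < 4 is false
  interview score ≥ 1: 4 ≥ 1 is true
  NOT invitation letter provided: yes → false
Combine:
[1.1.2] false AND true = false
[1.1] true → false = false
[1.2.2] false AND true = false
[1.2] true AND false = false
[1.3.1] false OR true OR false = true
[1.3] NOT true = false
[1.4.2.1.1] false AND false = false
[1.4.2.1] NOT false = true
[1.4.2] NOT true = false
[1.4] false AND false = false
[1] false OR false OR false OR false = false
[2] exactly-one(false, true, false) = true
[root] false AND true = false
Overall: false → refused

Refused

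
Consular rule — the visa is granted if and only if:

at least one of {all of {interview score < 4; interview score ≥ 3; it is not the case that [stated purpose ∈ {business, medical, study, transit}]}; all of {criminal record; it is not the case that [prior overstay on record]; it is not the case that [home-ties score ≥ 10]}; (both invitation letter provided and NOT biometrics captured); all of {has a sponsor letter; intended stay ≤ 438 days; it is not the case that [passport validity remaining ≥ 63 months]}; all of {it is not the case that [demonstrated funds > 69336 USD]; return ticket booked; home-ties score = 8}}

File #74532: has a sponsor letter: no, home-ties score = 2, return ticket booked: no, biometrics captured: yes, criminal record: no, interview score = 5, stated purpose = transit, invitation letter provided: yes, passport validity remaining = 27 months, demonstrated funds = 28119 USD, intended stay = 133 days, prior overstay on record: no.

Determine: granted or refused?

Refused

Atomic conditions:
  interview score < 4: 5 < 4 is false
  interview score ≥ 3: 5 ≥ 3 is true
  stated purpose ∈ {business, medical, study, transit}: transit is in the set → true
  criminal record: no → false
  prior overstay on record: no → false
  home-ties score ≥ 10: 2 ≥ 10 is false
  invitation letter provided: yes → true
  NOT biometrics captured: yes → false
  has a sponsor letter: no → false
  intended stay ≤ 438 days: 133 ≤ 438 is true
  passport validity remaining ≥ 63 months: 27 ≥ 63 is false
  demonstrated funds > 69336 USD: 28119 > 69336 is false
  return ticket booked: no → false
  home-ties score = 8: 2 == 8 is false
Combine:
[1.3] NOT true = false
[1] false AND true AND false = false
[2.2] NOT false = true
[2.3] NOT false = true
[2] false AND true AND true = false
[3] true AND false = false
[4.3] NOT false = true
[4] false AND true AND true = false
[5.1] NOT false = true
[5] true AND false AND false = false
[root] false OR false OR false OR false OR false = false
Overall: false → refused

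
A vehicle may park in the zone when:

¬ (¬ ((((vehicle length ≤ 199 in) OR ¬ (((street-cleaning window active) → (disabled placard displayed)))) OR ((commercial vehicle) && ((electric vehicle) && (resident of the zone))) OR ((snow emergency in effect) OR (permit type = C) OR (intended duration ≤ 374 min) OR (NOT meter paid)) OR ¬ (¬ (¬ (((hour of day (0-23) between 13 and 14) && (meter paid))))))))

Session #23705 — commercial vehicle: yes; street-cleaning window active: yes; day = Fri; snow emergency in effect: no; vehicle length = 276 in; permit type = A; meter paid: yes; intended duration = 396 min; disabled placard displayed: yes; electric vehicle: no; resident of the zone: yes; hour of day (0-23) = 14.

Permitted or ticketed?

Atomic conditions:
  vehicle length ≤ 199 in: 276 ≤ 199 is false
  street-cleaning window active: yes → true
  disabled placard displayed: yes → true
  commercial vehicle: yes → true
  electric vehicle: no → false
  resident of the zone: yes → true
  snow emergency in effect: no → false
  permit type = C: A == C is false
  intended duration ≤ 374 min: 396 ≤ 374 is false
  NOT meter paid: yes → false
  hour of day (0-23) between 13 and 14: 14 in [13, 14] is true
  meter paid: yes → true
Combine:
[1.1.1.2.1] true → true = true
[1.1.1.2] NOT true = false
[1.1.1] false OR false = false
[1.1.2.2] false AND true = false
[1.1.2] true AND false = false
[1.1.3] false OR false OR false OR false = false
[1.1.4.1.1.1] true AND true = true
[1.1.4.1.1] NOT true = false
[1.1.4.1] NOT false = true
[1.1.4] NOT true = false
[1.1] false OR false OR false OR false = false
[1] NOT false = true
[root] NOT true = false
Overall: false → ticketed

Ticketed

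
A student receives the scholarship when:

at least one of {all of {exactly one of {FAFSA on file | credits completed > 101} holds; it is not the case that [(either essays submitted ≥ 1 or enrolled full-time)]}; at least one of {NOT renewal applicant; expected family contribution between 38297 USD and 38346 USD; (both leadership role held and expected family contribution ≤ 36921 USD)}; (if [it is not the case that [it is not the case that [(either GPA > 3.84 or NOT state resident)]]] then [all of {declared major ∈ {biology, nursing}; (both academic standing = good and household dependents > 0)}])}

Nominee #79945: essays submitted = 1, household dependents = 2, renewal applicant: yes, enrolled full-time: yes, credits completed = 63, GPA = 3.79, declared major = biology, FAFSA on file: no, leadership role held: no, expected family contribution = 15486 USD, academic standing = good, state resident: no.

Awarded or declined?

Atomic conditions:
  FAFSA on file: no → false
  credits completed > 101: 63 > 101 is false
  essays submitted ≥ 1: 1 ≥ 1 is true
  enrolled full-time: yes → true
  NOT renewal applicant: yes → false
  expected family contribution between 38297 USD and 38346 USD: 15486 in [38297, 38346] is false
  leadership role held: no → false
  expected family contribution ≤ 36921 USD: 15486 ≤ 36921 is true
  GPA > 3.84: 3.79 > 3.84 is false
  NOT state resident: no → true
  declared major ∈ {biology, nursing}: biology is in the set → true
  academic standing = good: good == good is true
  household dependents > 0: 2 > 0 is true
Combine:
[1.1] exactly-one(false, false) = false
[1.2.1] true OR true = true
[1.2] NOT true = false
[1] false AND false = false
[2.3] false AND true = false
[2] false OR false OR false = false
[3.1.1.1] false OR true = true
[3.1.1] NOT true = false
[3.1] NOT false = true
[3.2.2] true AND true = true
[3.2] true AND true = true
[3] true → true = true
[root] false OR false OR true = true
Overall: true → awarded

Awarded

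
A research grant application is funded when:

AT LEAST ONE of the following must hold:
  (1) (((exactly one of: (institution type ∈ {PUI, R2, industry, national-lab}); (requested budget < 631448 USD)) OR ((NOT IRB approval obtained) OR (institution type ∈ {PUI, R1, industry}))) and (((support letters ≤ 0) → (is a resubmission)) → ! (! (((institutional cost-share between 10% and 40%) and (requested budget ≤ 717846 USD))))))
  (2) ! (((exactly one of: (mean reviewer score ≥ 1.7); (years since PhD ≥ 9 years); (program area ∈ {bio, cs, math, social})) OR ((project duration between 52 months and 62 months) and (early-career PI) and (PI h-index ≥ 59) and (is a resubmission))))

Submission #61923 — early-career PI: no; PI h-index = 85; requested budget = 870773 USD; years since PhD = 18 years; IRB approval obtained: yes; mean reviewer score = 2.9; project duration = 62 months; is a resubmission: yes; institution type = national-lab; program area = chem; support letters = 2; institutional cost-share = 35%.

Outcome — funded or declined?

Funded

Atomic conditions:
  institution type ∈ {PUI, R2, industry, national-lab}: national-lab is in the set → true
  requested budget < 631448 USD: 870773 < 631448 is false
  NOT IRB approval obtained: yes → false
  institution type ∈ {PUI, R1, industry}: national-lab is not in the set → false
  support letters ≤ 0: 2 ≤ 0 is false
  is a resubmission: yes → true
  institutional cost-share between 10% and 40%: 35 in [10, 40] is true
  requested budget ≤ 717846 USD: 870773 ≤ 717846 is false
  mean reviewer score ≥ 1.7: 2.9 ≥ 1.7 is true
  years since PhD ≥ 9 years: 18 ≥ 9 is true
  program area ∈ {bio, cs, math, social}: chem is not in the set → false
  project duration between 52 months and 62 months: 62 in [52, 62] is true
  early-career PI: no → false
  PI h-index ≥ 59: 85 ≥ 59 is true
Combine:
[1.1.1] exactly-one(true, false) = true
[1.1.2] false OR false = false
[1.1] true OR false = true
[1.2.1] false → true (antecedent false ⇒ implication holds) = true
[1.2.2.1.1] true AND false = false
[1.2.2.1] NOT false = true
[1.2.2] NOT true = false
[1.2] true → false = false
[1] true AND false = false
[2.1.1] exactly-one(true, true, false) = false
[2.1.2] true AND false AND true AND true = false
[2.1] false OR false = false
[2] NOT false = true
[root] false OR true = true
Overall: true → funded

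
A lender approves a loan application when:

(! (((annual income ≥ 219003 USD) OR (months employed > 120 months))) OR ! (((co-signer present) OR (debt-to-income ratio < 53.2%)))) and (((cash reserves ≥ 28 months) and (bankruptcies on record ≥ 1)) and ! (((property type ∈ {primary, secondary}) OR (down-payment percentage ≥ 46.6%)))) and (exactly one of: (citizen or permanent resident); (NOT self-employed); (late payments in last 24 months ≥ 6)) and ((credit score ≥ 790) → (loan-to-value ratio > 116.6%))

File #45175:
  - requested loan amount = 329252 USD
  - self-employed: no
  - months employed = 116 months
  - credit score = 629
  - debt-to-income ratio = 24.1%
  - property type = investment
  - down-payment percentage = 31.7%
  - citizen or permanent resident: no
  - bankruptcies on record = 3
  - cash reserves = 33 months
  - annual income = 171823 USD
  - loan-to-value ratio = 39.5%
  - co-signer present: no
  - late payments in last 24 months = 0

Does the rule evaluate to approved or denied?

Atomic conditions:
  annual income ≥ 219003 USD: 171823 ≥ 219003 is false
  months employed > 120 months: 116 > 120 is false
  co-signer present: no → false
  debt-to-income ratio < 53.2%: 24.1 < 53.2 is true
  cash reserves ≥ 28 months: 33 ≥ 28 is true
  bankruptcies on record ≥ 1: 3 ≥ 1 is true
  property type ∈ {primary, secondary}: investment is not in the set → false
  down-payment percentage ≥ 46.6%: 31.7 ≥ 46.6 is false
  citizen or permanent resident: no → false
  NOT self-employed: no → true
  late payments in last 24 months ≥ 6: 0 ≥ 6 is false
  credit score ≥ 790: 629 ≥ 790 is false
  loan-to-value ratio > 116.6%: 39.5 > 116.6 is false
Combine:
[1.1.1] false OR false = false
[1.1] NOT false = true
[1.2.1] false OR true = true
[1.2] NOT true = false
[1] true OR false = true
[2.1] true AND true = true
[2.2.1] false OR false = false
[2.2] NOT false = true
[2] true AND true = true
[3] exactly-one(false, true, false) = true
[4] false → false (antecedent false ⇒ implication holds) = true
[root] true AND true AND true AND true = true
Overall: true → approved

Approved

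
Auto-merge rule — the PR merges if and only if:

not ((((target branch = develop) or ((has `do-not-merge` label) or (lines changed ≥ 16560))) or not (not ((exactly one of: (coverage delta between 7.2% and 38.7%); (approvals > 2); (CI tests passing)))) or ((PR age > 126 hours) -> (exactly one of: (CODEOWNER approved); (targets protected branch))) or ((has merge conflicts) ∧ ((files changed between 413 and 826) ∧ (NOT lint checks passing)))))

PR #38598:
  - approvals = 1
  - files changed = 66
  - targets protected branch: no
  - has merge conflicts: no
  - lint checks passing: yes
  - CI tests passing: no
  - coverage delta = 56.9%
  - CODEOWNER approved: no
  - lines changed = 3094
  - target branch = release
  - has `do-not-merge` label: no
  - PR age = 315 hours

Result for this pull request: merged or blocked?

Atomic conditions:
  target branch = develop: release == develop is false
  has `do-not-merge` label: no → false
  lines changed ≥ 16560: 3094 ≥ 16560 is false
  coverage delta between 7.2% and 38.7%: 56.9 in [7.2, 38.7] is false
  approvals > 2: 1 > 2 is false
  CI tests passing: no → false
  PR age > 126 hours: 315 > 126 is true
  CODEOWNER approved: no → false
  targets protected branch: no → false
  has merge conflicts: no → false
  files changed between 413 and 826: 66 in [413, 826] is false
  NOT lint checks passing: yes → false
Combine:
[1.1.2] false OR false = false
[1.1] false OR false = false
[1.2.1.1] exactly-one(false, false, false) = false
[1.2.1] NOT false = true
[1.2] NOT true = false
[1.3.2] exactly-one(false, false) = false
[1.3] true → false = false
[1.4.2] false AND false = false
[1.4] false AND false = false
[1] false OR false OR false OR false = false
[root] NOT false = true
Overall: true → merged

Merged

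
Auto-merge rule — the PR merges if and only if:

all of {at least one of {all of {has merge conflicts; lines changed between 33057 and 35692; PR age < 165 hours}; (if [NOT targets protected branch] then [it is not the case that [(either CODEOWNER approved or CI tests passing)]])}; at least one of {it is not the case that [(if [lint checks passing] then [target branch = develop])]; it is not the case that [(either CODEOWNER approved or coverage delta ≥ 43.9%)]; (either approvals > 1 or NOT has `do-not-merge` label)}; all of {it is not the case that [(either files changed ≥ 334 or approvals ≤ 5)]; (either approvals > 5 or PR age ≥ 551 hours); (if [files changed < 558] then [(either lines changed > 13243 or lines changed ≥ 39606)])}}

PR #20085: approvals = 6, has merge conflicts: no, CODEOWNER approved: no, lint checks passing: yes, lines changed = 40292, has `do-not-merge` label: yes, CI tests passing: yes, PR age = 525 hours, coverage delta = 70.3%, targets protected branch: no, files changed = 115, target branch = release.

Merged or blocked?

Atomic conditions:
  has merge conflicts: no → false
  lines changed between 33057 and 35692: 40292 in [33057, 35692] is false
  PR age < 165 hours: 525 < 165 is false
  NOT targets protected branch: no → true
  CODEOWNER approved: no → false
  CI tests passing: yes → true
  lint checks passing: yes → true
  target branch = develop: release == develop is false
  coverage delta ≥ 43.9%: 70.3 ≥ 43.9 is true
  approvals > 1: 6 > 1 is true
  NOT has `do-not-merge` label: yes → false
  files changed ≥ 334: 115 ≥ 334 is false
  approvals ≤ 5: 6 ≤ 5 is false
  approvals > 5: 6 > 5 is true
  PR age ≥ 551 hours: 525 ≥ 551 is false
  files changed < 558: 115 < 558 is true
  lines changed > 13243: 40292 > 13243 is true
  lines changed ≥ 39606: 40292 ≥ 39606 is true
Combine:
[1.1] false AND false AND false = false
[1.2.2.1] false OR true = true
[1.2.2] NOT true = false
[1.2] true → false = false
[1] false OR false = false
[2.1.1] true → false = false
[2.1] NOT false = true
[2.2.1] false OR true = true
[2.2] NOT true = false
[2.3] true OR false = true
[2] true OR false OR true = true
[3.1.1] false OR false = false
[3.1] NOT false = true
[3.2] true OR false = true
[3.3.2] true OR true = true
[3.3] true → true = true
[3] true AND true AND true = true
[root] false AND true AND true = false
Overall: false → blocked

Blocked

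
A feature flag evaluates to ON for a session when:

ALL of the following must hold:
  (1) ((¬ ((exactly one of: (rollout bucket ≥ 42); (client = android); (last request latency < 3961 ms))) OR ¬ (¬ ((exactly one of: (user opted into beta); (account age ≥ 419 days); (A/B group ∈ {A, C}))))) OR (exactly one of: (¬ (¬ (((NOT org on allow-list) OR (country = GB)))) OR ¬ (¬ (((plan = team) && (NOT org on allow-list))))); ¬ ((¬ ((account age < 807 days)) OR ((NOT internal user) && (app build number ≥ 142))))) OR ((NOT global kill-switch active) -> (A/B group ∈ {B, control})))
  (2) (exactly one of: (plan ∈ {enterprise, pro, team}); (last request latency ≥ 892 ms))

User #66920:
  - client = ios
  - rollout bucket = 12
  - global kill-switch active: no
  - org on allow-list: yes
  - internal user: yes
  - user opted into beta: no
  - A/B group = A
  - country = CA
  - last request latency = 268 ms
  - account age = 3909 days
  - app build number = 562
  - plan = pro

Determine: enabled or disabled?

Disabled

Atomic conditions:
  rollout bucket ≥ 42: 12 ≥ 42 is false
  client = android: ios == android is false
  last request latency < 3961 ms: 268 < 3961 is true
  user opted into beta: no → false
  account age ≥ 419 days: 3909 ≥ 419 is true
  A/B group ∈ {A, C}: A is in the set → true
  NOT org on allow-list: yes → false
  country = GB: CA == GB is false
  plan = team: pro == team is false
  account age < 807 days: 3909 < 807 is false
  NOT internal user: yes → false
  app build number ≥ 142: 562 ≥ 142 is true
  NOT global kill-switch active: no → true
  A/B group ∈ {B, control}: A is not in the set → false
  plan ∈ {enterprise, pro, team}: pro is in the set → true
  last request latency ≥ 892 ms: 268 ≥ 892 is false
Combine:
[1.1.1.1] exactly-one(false, false, true) = true
[1.1.1] NOT true = false
[1.1.2.1.1] exactly-one(false, true, true) = false
[1.1.2.1] NOT false = true
[1.1.2] NOT true = false
[1.1] false OR false = false
[1.2.1.1.1.1] false OR false = false
[1.2.1.1.1] NOT false = true
[1.2.1.1] NOT true = false
[1.2.1.2.1.1] false AND false = false
[1.2.1.2.1] NOT false = true
[1.2.1.2] NOT true = false
[1.2.1] false OR false = false
[1.2.2.1.1] NOT false = true
[1.2.2.1.2] false AND true = false
[1.2.2.1] true OR false = true
[1.2.2] NOT true = false
[1.2] exactly-one(false, false) = false
[1.3] true → false = false
[1] false OR false OR false = false
[2] exactly-one(true, false) = true
[root] false AND true = false
Overall: false → disabled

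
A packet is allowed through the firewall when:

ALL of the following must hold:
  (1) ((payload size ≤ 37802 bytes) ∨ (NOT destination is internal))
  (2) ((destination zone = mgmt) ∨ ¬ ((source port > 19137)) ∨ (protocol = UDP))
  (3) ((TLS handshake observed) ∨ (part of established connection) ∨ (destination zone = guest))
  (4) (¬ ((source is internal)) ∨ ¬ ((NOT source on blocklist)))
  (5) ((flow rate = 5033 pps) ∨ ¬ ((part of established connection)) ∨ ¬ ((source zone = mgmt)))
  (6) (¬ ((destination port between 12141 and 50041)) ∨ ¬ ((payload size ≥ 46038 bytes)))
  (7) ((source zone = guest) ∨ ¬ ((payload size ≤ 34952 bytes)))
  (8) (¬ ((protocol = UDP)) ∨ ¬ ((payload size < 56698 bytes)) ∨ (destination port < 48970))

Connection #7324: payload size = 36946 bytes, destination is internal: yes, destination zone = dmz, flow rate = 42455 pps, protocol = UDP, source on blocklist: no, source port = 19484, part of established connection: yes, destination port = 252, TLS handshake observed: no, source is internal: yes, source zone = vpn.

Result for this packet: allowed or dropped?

Dropped

Atomic conditions:
  payload size ≤ 37802 bytes: 36946 ≤ 37802 is true
  NOT destination is internal: yes → false
  destination zone = mgmt: dmz == mgmt is false
  source port > 19137: 19484 > 19137 is true
  protocol = UDP: UDP == UDP is true
  TLS handshake observed: no → false
  part of established connection: yes → true
  destination zone = guest: dmz == guest is false
  source is internal: yes → true
  NOT source on blocklist: no → true
  flow rate = 5033 pps: 42455 == 5033 is false
  source zone = mgmt: vpn == mgmt is false
  destination port between 12141 and 50041: 252 in [12141, 50041] is false
  payload size ≥ 46038 bytes: 36946 ≥ 46038 is false
  source zone = guest: vpn == guest is false
  payload size ≤ 34952 bytes: 36946 ≤ 34952 is false
  payload size < 56698 bytes: 36946 < 56698 is true
  destination port < 48970: 252 < 48970 is true
Combine:
[1] true OR false = true
[2.2] NOT true = false
[2] false OR false OR true = true
[3] false OR true OR false = true
[4.1] NOT true = false
[4.2] NOT true = false
[4] false OR false = false
[5.2] NOT true = false
[5.3] NOT false = true
[5] false OR false OR true = true
[6.1] NOT false = true
[6.2] NOT false = true
[6] true OR true = true
[7.2] NOT false = true
[7] false OR true = true
[8.1] NOT true = false
[8.2] NOT true = false
[8] false OR false OR true = true
[root] true AND true AND true AND false AND true AND true AND true AND true = false
Overall: false → dropped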